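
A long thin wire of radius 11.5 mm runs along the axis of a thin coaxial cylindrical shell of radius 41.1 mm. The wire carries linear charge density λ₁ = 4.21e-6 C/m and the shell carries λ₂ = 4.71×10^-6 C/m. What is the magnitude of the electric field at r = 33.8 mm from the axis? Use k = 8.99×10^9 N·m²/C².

By cylindrical symmetry E is radial; use a coaxial Gaussian cylinder of radius 33.8 mm and length L (between the conductors, 11.5 mm < r < 41.1 mm).
The shell at 41.1 mm lies outside the Gaussian surface, so λ_enc = λ₁ = 4.21×10^-6 C/m.
Gauss's law: E·2πrL = λ_enc L/ε₀.
E = 2k|λ_enc|/r = 2(8.99×10^9)(4.21×10^-6)/(0.0338) = 2.24×10^6 N/C.

E ≈ 2.24×10^6 N/C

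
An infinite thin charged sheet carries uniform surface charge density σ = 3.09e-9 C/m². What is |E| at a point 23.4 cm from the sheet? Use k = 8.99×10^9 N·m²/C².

E = 175 V/m

Choose a cylindrical pillbox piercing the sheet, end faces (area A) parallel to it.
Only the two end caps contribute flux: Φ = 2EA. With Q_enc = σA, Gauss's law gives E = |σ|/(2ε₀).
E = 2πk|σ| = 2π(8.99×10^9)(3.09×10^-9) = 175 N/C.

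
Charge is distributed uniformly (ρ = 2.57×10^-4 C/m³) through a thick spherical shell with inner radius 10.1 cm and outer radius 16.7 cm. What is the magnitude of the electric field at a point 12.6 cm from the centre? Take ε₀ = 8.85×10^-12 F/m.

5.91×10^5 N/C

Take a concentric spherical Gaussian surface of radius r = 12.6 cm (within the shell material, 10.1 cm < r < 16.7 cm).
Enclosed charge is the volume from a to r: Q_enc = (4π/3)ρ(r³ − a³) = 1.044×10^-6 C.
Applying ∮E·dA = Q_enc/ε₀ with Φ = E(4πr²):
E = |Q_enc|/(4πε₀r²) = (1.044e-6)/(4π·8.85×10^-12·(0.126)²) = 5.91×10^5 N/C.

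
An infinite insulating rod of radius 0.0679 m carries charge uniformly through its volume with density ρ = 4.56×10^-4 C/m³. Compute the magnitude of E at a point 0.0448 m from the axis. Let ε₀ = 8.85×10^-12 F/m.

|E| = 1.15e6 V/m

By cylindrical symmetry E is radial; use a coaxial Gaussian cylinder of radius 0.0448 m and length L (r < R).
Charge inside radius r per length L is ρ·πr²·L, so λ_enc = ρπr² = 2.875×10^-6 C/m.
Since E is radial and uniform over the curved surface, Φ = E·2πrL = Q_enc/ε₀ = λ_enc L/ε₀.
E = |λ_enc|/(2πε₀r) = (2.875×10^-6)/(2π·8.85×10^-12·0.0448) = 1.15e6 N/C.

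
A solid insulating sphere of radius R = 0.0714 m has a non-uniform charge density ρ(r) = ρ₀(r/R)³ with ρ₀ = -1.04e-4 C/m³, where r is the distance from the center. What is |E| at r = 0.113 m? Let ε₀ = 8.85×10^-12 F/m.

E = 5.58×10^4 N/C

Use a concentric Gaussian sphere at r = 0.113 m (r > R, all charge enclosed).
Q_enc = 4π ∫₀^R ρ₀(r'/R)^3 r'² dr' = 4πρ₀R³/6 = -7.928e-8 C.
Gauss's law: E·4πr² = Q_enc/ε₀.
E = |Q_enc|/(4πε₀r²) = (7.928×10^-8)/(4π·8.85×10^-12·(0.113)²) = 5.58×10^4 N/C.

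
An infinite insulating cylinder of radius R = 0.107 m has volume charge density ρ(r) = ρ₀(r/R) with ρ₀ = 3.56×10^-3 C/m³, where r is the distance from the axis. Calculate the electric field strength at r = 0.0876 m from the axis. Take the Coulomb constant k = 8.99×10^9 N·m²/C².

Take a coaxial cylindrical Gaussian surface of radius r = 0.0876 m and length L (r < R).
λ_enc = ∫₀^r ρ(r')·2πr' dr' = (2πρ₀/R)·r^3/3 = 4.684×10^-5 C/m.
Since E is radial and uniform over the curved surface, Φ = E·2πrL = Q_enc/ε₀ = λ_enc L/ε₀.
E = 2k|λ_enc|/r = 2(8.99×10^9)(4.684×10^-5)/(0.0876) = 9.61×10^6 N/C.

9.61×10^6 V/m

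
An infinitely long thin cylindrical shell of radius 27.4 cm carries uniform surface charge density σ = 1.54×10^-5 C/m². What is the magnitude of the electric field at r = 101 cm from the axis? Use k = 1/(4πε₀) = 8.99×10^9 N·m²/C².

|E| = 4.72e5 N/C

Choose a coaxial cylinder of radius r = 101 cm (arbitrary length L) as the Gaussian surface (r > 27.4 cm).
The whole shell is enclosed: λ_enc = σ·2πR = (1.54e-5)·2π·(0.274) = 2.651×10^-5 C/m.
Gauss's law: E·2πrL = λ_enc L/ε₀.
E = 2k|λ_enc|/r = 2(8.99×10^9)(2.651e-5)/(1.01) = 4.72×10^5 N/C.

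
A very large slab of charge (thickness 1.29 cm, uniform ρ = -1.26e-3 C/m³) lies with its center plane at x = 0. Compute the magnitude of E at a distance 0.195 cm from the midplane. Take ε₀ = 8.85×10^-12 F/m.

|E| ≈ 2.78×10^5 V/m

By symmetry E is perpendicular to the slab. A Gaussian pillbox from −0.195 cm to +0.195 cm (face area A) lies entirely within the slab.
Q_enc = ρ·(2x)·A and flux = 2EA, so 2EA = 2ρxA/ε₀ ⇒ E = |ρ|x/ε₀.
E = (1.26×10^-3)(0.00195)/(8.85×10^-12) = 2.78×10^5 N/C.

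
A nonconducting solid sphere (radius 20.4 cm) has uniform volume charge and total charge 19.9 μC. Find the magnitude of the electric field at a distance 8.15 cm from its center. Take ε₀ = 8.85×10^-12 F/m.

|E| ≈ 1.72e6 V/m

Take a concentric spherical Gaussian surface of radius r = 8.15 cm (r < R).
For a uniform sphere the enclosed fraction is (r/R)³, so Q_enc = (19.9 μC)(0.0815/0.204)³ = 1.269e-6 C.
Applying ∮E·dA = Q_enc/ε₀ with Φ = E(4πr²):
E = |Q_enc|/(4πε₀r²) = (1.269e-6)/(4π·8.85×10^-12·(0.0815)²) = 1.72e6 N/C.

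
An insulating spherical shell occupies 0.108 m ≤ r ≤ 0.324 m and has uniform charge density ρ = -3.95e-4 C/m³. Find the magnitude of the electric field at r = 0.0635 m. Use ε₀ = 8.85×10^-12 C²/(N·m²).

E = 0 (no enclosed charge)

Take a concentric spherical Gaussian surface of radius r = 0.0635 m (r < 0.108 m, inside the empty cavity).
Q_enc = 0 (all charge lies at larger r); Gauss's law gives E = 0.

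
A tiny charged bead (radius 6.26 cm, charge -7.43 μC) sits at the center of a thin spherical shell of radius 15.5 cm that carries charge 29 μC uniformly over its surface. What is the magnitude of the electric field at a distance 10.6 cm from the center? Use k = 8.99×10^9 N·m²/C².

By spherical symmetry E is radial; choose a Gaussian sphere of radius r = 10.6 cm (between the bodies, 6.26 cm < r < 15.5 cm).
Only the inner charge is enclosed; the outer shell contributes nothing inside itself. Q_enc = -7.43 μC = -7.43e-6 C.
By Gauss's law, ∮E·dA = E·4πr² = Q_enc/ε₀.
E = k|Q_enc|/r² = (8.99×10^9)(7.43e-6)/(0.106)² = 5.94e6 N/C.

|E| = 5.94e6 V/m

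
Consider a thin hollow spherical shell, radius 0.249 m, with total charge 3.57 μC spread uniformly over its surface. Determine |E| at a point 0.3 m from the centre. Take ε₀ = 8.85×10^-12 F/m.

Take a concentric spherical Gaussian surface of radius r = 0.3 m (r > 0.249 m).
The entire shell is enclosed: Q_enc = 3.57×10^-6 C.
Applying ∮E·dA = Q_enc/ε₀ with Φ = E(4πr²):
E = |Q_enc|/(4πε₀r²) = (3.57×10^-6)/(4π·8.85×10^-12·(0.3)²) = 3.57e5 N/C.

E = 3.57×10^5 V/m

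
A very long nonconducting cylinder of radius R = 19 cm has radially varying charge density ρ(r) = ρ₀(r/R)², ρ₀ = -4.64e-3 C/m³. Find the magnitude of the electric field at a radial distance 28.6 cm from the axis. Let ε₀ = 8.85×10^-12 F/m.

Take a coaxial cylindrical Gaussian surface of radius r = 28.6 cm and length L (r > R, full charge per length enclosed).
λ_enc = 2π ∫₀^R ρ₀(r'/R)^2 r' dr' = 2πρ₀R²/4 = -2.631×10^-4 C/m.
Since E is radial and uniform over the curved surface, Φ = E·2πrL = Q_enc/ε₀ = λ_enc L/ε₀.
E = |λ_enc|/(2πε₀r) = (2.631×10^-4)/(2π·8.85×10^-12·0.286) = 1.65×10^7 N/C.

1.65×10^7 V/m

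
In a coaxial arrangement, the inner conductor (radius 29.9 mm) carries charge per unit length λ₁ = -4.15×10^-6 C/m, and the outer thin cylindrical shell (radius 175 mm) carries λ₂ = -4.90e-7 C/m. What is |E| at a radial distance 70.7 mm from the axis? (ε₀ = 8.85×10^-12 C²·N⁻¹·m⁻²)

By cylindrical symmetry E is radial; use a coaxial Gaussian cylinder of radius 70.7 mm and length L (between the conductors, 29.9 mm < r < 175 mm).
The shell at 175 mm lies outside the Gaussian surface, so λ_enc = λ₁ = -4.15×10^-6 C/m.
Applying ∮E·dA = Q_enc/ε₀ with the end caps contributing no flux:
E = |λ_enc|/(2πε₀r) = (4.15e-6)/(2π·8.85×10^-12·0.0707) = 1.06×10^6 N/C.

|E| ≈ 1.06e6 N/C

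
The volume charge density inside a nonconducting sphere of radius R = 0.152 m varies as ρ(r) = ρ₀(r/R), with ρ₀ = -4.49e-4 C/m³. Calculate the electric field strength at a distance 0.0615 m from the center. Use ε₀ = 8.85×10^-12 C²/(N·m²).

Take a concentric spherical Gaussian surface of radius r = 0.0615 m (r < R).
Q_enc = ∫₀^r ρ(r')·4πr'² dr' = (4πρ₀/R) ∫₀^r r'^3 dr' = 4πρ₀ r^4/(4·R) = -1.328×10^-7 C.
Since E is radial and uniform over the Gaussian sphere, Φ = E·4πr² = Q_enc/ε₀.
E = |Q_enc|/(4πε₀r²) = (1.328×10^-7)/(4π·8.85×10^-12·(0.0615)²) = 3.16e5 N/C.

E ≈ 3.16e5 V/m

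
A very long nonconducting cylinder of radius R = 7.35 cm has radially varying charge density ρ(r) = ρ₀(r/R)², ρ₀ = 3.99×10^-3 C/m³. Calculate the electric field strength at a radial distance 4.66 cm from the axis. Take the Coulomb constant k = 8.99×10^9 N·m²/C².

Choose a coaxial cylinder of radius r = 4.66 cm (arbitrary length L) as the Gaussian surface (r < R).
λ_enc = ∫₀^r ρ(r')·2πr' dr' = (2πρ₀/R²)·r^4/4 = 5.471×10^-6 C/m.
By Gauss's law (flux through the curved wall only), E·2πrL = λ_enc L/ε₀.
E = 2k|λ_enc|/r = 2(8.99×10^9)(5.471×10^-6)/(0.0466) = 2.11e6 N/C.

|E| = 2.11e6 N/C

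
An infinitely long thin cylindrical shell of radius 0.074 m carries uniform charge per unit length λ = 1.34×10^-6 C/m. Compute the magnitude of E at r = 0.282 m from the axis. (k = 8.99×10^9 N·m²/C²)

|E| = 8.54×10^4 N/C

Coaxial Gaussian cylinder, radius r = 0.282 m, length L (r > 0.074 m).
The full line charge is enclosed: λ_enc = 1.34e-6 C/m.
Since E is radial and uniform over the curved surface, Φ = E·2πrL = Q_enc/ε₀ = λ_enc L/ε₀.
E = 2k|λ_enc|/r = 2(8.99×10^9)(1.34×10^-6)/(0.282) = 8.54e4 N/C.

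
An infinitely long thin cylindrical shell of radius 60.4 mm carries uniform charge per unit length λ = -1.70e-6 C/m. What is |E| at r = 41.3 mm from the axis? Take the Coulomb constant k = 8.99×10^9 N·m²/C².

E = 0 (no enclosed charge)

Choose a coaxial cylinder of radius r = 41.3 mm (arbitrary length L) as the Gaussian surface (r < 60.4 mm, inside the shell).
No charge is enclosed, so Gauss's law gives E·2πrL = 0 ⇒ E = 0.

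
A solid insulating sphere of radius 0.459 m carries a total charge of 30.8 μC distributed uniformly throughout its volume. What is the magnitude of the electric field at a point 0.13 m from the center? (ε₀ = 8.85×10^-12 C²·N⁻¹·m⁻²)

|E| ≈ 3.72×10^5 V/m

By spherical symmetry E is radial; choose a Gaussian sphere of radius r = 0.13 m (r < R).
For a uniform sphere the enclosed fraction is (r/R)³, so Q_enc = (30.8 μC)(0.13/0.459)³ = 6.997e-7 C.
By Gauss's law, ∮E·dA = E·4πr² = Q_enc/ε₀.
E = |Q_enc|/(4πε₀r²) = (6.997×10^-7)/(4π·8.85×10^-12·(0.13)²) = 3.72e5 N/C.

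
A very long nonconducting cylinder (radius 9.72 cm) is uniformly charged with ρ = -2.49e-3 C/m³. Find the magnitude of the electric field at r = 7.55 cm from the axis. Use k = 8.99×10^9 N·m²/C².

1.06×10^7 N/C

Coaxial Gaussian cylinder, radius r = 7.55 cm, length L (r < R).
Enclosed charge per unit length: λ_enc = ρ·πr² = (-2.49e-3)π(0.0755)² = -4.459e-5 C/m.
By Gauss's law (flux through the curved wall only), E·2πrL = λ_enc L/ε₀.
E = 2k|λ_enc|/r = 2(8.99×10^9)(4.459×10^-5)/(0.0755) = 1.06×10^7 N/C.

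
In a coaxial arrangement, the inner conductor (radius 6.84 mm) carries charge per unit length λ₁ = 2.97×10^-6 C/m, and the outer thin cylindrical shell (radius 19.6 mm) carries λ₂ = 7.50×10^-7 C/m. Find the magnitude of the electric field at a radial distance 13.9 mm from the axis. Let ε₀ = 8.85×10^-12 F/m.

Coaxial Gaussian cylinder, radius r = 13.9 mm, length L (between the conductors, 6.84 mm < r < 19.6 mm).
Only the inner wire is enclosed; the outer shell contributes nothing inside itself. λ_enc = λ₁ = 2.97×10^-6 C/m.
Since E is radial and uniform over the curved surface, Φ = E·2πrL = Q_enc/ε₀ = λ_enc L/ε₀.
E = |λ_enc|/(2πε₀r) = (2.97×10^-6)/(2π·8.85×10^-12·0.0139) = 3.84e6 N/C.

|E| ≈ 3.84e6 V/m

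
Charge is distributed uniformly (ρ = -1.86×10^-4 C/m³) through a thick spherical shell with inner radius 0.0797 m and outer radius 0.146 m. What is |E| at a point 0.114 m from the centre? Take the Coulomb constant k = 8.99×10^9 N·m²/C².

|E| ≈ 5.26×10^5 V/m

Take a concentric spherical Gaussian surface of radius r = 0.114 m (within the shell material, 0.0797 m < r < 0.146 m).
Enclosed charge is the volume from a to r: Q_enc = (4π/3)ρ(r³ − a³) = -7.599×10^-7 C.
Gauss's law: E·4πr² = Q_enc/ε₀.
E = k|Q_enc|/r² = (8.99×10^9)(7.599e-7)/(0.114)² = 5.26×10^5 N/C.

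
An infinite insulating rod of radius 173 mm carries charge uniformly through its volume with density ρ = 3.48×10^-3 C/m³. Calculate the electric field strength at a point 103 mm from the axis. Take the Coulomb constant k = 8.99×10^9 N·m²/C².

E = 2.02e7 N/C

Take a coaxial cylindrical Gaussian surface of radius r = 103 mm and length L (r < R).
Enclosed charge per unit length: λ_enc = ρ·πr² = (3.48e-3)π(0.103)² = 1.16×10^-4 C/m.
By Gauss's law (flux through the curved wall only), E·2πrL = λ_enc L/ε₀.
E = 2k|λ_enc|/r = 2(8.99×10^9)(1.16×10^-4)/(0.103) = 2.02×10^7 N/C.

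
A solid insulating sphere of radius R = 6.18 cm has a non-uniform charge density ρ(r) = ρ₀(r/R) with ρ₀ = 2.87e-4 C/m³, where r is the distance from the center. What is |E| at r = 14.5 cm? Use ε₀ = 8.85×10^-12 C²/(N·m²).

E ≈ 9.10×10^4 N/C

By spherical symmetry E is radial; choose a Gaussian sphere of radius r = 14.5 cm (r > R, all charge enclosed).
Q_enc = 4π ∫₀^R ρ₀(r'/R)^1 r'² dr' = 4πρ₀R³/4 = 2.128×10^-7 C.
By Gauss's law, ∮E·dA = E·4πr² = Q_enc/ε₀.
E = |Q_enc|/(4πε₀r²) = (2.128×10^-7)/(4π·8.85×10^-12·(0.145)²) = 9.10×10^4 N/C.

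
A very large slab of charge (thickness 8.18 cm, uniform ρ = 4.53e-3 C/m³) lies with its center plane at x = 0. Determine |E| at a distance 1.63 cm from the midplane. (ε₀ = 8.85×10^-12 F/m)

|E| ≈ 8.34e6 V/m

By symmetry E is perpendicular to the slab. A Gaussian pillbox from −1.63 cm to +1.63 cm (face area A) lies entirely within the slab.
Q_enc = ρ·(2x)·A and flux = 2EA, so 2EA = 2ρxA/ε₀ ⇒ E = |ρ|x/ε₀.
E = (4.53×10^-3)(0.0163)/(8.85×10^-12) = 8.34×10^6 N/C.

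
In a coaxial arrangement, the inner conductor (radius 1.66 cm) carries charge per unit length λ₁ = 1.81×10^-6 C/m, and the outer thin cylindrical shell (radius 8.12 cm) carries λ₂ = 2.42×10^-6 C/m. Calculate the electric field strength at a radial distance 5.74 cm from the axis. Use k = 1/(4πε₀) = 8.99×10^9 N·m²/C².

By cylindrical symmetry E is radial; use a coaxial Gaussian cylinder of radius 5.74 cm and length L (between the conductors, 1.66 cm < r < 8.12 cm).
The shell at 8.12 cm lies outside the Gaussian surface, so λ_enc = λ₁ = 1.81×10^-6 C/m.
By Gauss's law (flux through the curved wall only), E·2πrL = λ_enc L/ε₀.
E = 2k|λ_enc|/r = 2(8.99×10^9)(1.81e-6)/(0.0574) = 5.67×10^5 N/C.

E ≈ 5.67e5 N/C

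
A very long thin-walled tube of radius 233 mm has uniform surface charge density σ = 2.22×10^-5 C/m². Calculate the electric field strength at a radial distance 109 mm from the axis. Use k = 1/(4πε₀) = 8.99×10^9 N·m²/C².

E = 0 (no enclosed charge)

Choose a coaxial cylinder of radius r = 109 mm (arbitrary length L) as the Gaussian surface (r < 233 mm, inside the shell).
No charge is enclosed, so Gauss's law gives E·2πrL = 0 ⇒ E = 0.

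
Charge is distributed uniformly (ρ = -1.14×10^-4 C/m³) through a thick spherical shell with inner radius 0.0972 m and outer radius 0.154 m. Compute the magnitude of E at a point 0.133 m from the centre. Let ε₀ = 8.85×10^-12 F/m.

|E| = 3.48e5 V/m

Symmetry ⇒ E = E(r) r̂. Gaussian sphere of radius r = 0.133 m (within the shell material, 0.0972 m < r < 0.154 m).
Enclosed charge is the volume from a to r: Q_enc = (4π/3)ρ(r³ − a³) = -6.849×10^-7 C.
Gauss's law: E·4πr² = Q_enc/ε₀.
E = |Q_enc|/(4πε₀r²) = (6.849×10^-7)/(4π·8.85×10^-12·(0.133)²) = 3.48e5 N/C.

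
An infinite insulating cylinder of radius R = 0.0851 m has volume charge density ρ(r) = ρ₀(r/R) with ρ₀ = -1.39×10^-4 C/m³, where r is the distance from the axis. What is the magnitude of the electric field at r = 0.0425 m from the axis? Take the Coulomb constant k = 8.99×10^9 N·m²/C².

E = 1.11e5 N/C

Choose a coaxial cylinder of radius r = 0.0425 m (arbitrary length L) as the Gaussian surface (r < R).
Integrating ρ over the cross-section to radius r: λ_enc = (2πρ₀/R) ∫₀^r r'^2 dr' = 2πρ₀ r^3/(3·R) = -2.626×10^-7 C/m.
By Gauss's law (flux through the curved wall only), E·2πrL = λ_enc L/ε₀.
E = 2k|λ_enc|/r = 2(8.99×10^9)(2.626×10^-7)/(0.0425) = 1.11×10^5 N/C.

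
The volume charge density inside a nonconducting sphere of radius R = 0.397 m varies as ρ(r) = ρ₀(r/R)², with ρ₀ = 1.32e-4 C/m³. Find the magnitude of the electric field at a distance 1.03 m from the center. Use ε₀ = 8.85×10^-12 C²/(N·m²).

|E| ≈ 1.76e5 V/m

Symmetry ⇒ E = E(r) r̂. Gaussian sphere of radius r = 1.03 m (r > R, all charge enclosed).
Q_enc = 4π ∫₀^R ρ₀(r'/R)^2 r'² dr' = 4πρ₀R³/5 = 2.076e-5 C.
By Gauss's law, ∮E·dA = E·4πr² = Q_enc/ε₀.
E = |Q_enc|/(4πε₀r²) = (2.076×10^-5)/(4π·8.85×10^-12·(1.03)²) = 1.76e5 N/C.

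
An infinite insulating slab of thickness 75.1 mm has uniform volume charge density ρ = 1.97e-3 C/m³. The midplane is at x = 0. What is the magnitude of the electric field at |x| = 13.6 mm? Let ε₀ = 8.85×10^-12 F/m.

|E| ≈ 3.03×10^6 V/m

By symmetry E is perpendicular to the slab. A Gaussian pillbox from −13.6 mm to +13.6 mm (face area A) lies entirely within the slab.
Q_enc = ρ·(2x)·A and flux = 2EA, so 2EA = 2ρxA/ε₀ ⇒ E = |ρ|x/ε₀.
E = (1.97×10^-3)(0.0136)/(8.85×10^-12) = 3.03e6 N/C.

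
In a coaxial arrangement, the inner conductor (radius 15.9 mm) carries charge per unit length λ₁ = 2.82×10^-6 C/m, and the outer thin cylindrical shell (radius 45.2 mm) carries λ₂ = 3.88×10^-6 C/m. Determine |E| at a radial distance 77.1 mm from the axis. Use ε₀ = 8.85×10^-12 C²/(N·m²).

By cylindrical symmetry E is radial; use a coaxial Gaussian cylinder of radius 77.1 mm and length L (r > 45.2 mm, enclosing both).
λ_enc = λ₁ + λ₂ = (2.82×10^-6) + (3.88×10^-6) = 6.70×10^-6 C/m.
Applying ∮E·dA = Q_enc/ε₀ with the end caps contributing no flux:
E = |λ_enc|/(2πε₀r) = (6.70×10^-6)/(2π·8.85×10^-12·0.0771) = 1.56×10^6 N/C.

E = 1.56e6 N/C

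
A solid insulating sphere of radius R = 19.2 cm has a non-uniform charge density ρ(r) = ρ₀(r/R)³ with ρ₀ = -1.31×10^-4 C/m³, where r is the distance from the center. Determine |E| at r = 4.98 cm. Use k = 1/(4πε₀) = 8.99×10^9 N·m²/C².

E = 2.14×10^3 N/C

Take a concentric spherical Gaussian surface of radius r = 4.98 cm (r < R).
Integrate the density: Q_enc = 4π ∫₀^r ρ₀(r'/R)^3 r'² dr' = 4πρ₀ r^6/(6·R³) = -5.913e-10 C.
Gauss's law: E·4πr² = Q_enc/ε₀.
E = k|Q_enc|/r² = (8.99×10^9)(5.913×10^-10)/(0.0498)² = 2.14e3 N/C.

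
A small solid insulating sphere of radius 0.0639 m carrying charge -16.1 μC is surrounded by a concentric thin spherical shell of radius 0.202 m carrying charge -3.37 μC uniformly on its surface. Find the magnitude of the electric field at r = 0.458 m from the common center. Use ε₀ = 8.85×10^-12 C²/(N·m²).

By spherical symmetry E is radial; choose a Gaussian sphere of radius r = 0.458 m (r > 0.202 m, enclosing both).
Q_enc = (-16.1 μC) + (-3.37 μC) = -1.947×10^-5 C.
Since E is radial and uniform over the Gaussian sphere, Φ = E·4πr² = Q_enc/ε₀.
E = |Q_enc|/(4πε₀r²) = (1.947×10^-5)/(4π·8.85×10^-12·(0.458)²) = 8.35×10^5 N/C.

E = 8.35e5 N/C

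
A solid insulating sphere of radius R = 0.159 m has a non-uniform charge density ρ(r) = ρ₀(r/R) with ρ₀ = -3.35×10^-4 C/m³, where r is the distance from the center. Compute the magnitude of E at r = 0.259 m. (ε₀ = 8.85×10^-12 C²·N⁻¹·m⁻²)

5.67e5 N/C

Use a concentric Gaussian sphere at r = 0.259 m (r > R, all charge enclosed).
Q_enc = 4π ∫₀^R ρ₀(r'/R)^1 r'² dr' = 4πρ₀R³/4 = -4.23×10^-6 C.
Applying ∮E·dA = Q_enc/ε₀ with Φ = E(4πr²):
E = |Q_enc|/(4πε₀r²) = (4.23×10^-6)/(4π·8.85×10^-12·(0.259)²) = 5.67×10^5 N/C.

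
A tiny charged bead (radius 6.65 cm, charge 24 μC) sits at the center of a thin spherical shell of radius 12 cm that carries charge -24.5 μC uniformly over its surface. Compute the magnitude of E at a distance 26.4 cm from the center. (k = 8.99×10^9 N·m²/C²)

|E| ≈ 6.45×10^4 V/m

Take a concentric spherical Gaussian surface of radius r = 26.4 cm (r > 12 cm, enclosing both).
Q_enc = (24 μC) + (-24.5 μC) = -5.00e-7 C.
Gauss's law: E·4πr² = Q_enc/ε₀.
E = k|Q_enc|/r² = (8.99×10^9)(5.00e-7)/(0.264)² = 6.45×10^4 N/C.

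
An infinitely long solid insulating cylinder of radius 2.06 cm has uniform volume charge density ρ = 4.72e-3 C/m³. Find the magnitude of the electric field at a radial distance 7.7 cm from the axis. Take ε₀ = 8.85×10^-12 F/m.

Coaxial Gaussian cylinder, radius r = 7.7 cm, length L (r > 2.06 cm, full cross-section enclosed).
λ_enc = ρ·πR² = (4.72×10^-3)π(0.0206)² = 6.293×10^-6 C/m.
Since E is radial and uniform over the curved surface, Φ = E·2πrL = Q_enc/ε₀ = λ_enc L/ε₀.
E = |λ_enc|/(2πε₀r) = (6.293×10^-6)/(2π·8.85×10^-12·0.077) = 1.47e6 N/C.

|E| ≈ 1.47×10^6 N/C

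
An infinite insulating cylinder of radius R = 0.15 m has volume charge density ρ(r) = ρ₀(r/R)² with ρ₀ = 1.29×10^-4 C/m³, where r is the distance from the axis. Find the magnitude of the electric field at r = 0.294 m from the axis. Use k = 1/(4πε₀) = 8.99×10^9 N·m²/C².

Coaxial Gaussian cylinder, radius r = 0.294 m, length L (r > R, full charge per length enclosed).
λ_enc = 2π ∫₀^R ρ₀(r'/R)^2 r' dr' = 2πρ₀R²/4 = 4.559×10^-6 C/m.
Since E is radial and uniform over the curved surface, Φ = E·2πrL = Q_enc/ε₀ = λ_enc L/ε₀.
E = 2k|λ_enc|/r = 2(8.99×10^9)(4.559×10^-6)/(0.294) = 2.79×10^5 N/C.

E ≈ 2.79×10^5 V/m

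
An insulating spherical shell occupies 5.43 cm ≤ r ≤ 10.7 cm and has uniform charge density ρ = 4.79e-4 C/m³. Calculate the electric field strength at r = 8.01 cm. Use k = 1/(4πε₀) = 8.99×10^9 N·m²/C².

E = 9.95e5 V/m

Symmetry ⇒ E = E(r) r̂. Gaussian sphere of radius r = 8.01 cm (within the shell material, 5.43 cm < r < 10.7 cm).
Enclosed charge is the volume from a to r: Q_enc = (4π/3)ρ(r³ − a³) = 7.099×10^-7 C.
Gauss's law: E·4πr² = Q_enc/ε₀.
E = k|Q_enc|/r² = (8.99×10^9)(7.099×10^-7)/(0.0801)² = 9.95e5 N/C.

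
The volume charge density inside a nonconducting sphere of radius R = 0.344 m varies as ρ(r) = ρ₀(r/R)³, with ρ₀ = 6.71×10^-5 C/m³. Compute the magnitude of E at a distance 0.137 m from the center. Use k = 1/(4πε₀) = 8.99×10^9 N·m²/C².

Use a concentric Gaussian sphere at r = 0.137 m (r < R).
Q_enc = ∫₀^r ρ(r')·4πr'² dr' = (4πρ₀/R³) ∫₀^r r'^5 dr' = 4πρ₀ r^6/(6·R³) = 2.283×10^-8 C.
Gauss's law: E·4πr² = Q_enc/ε₀.
E = k|Q_enc|/r² = (8.99×10^9)(2.283e-8)/(0.137)² = 1.09×10^4 N/C.

E ≈ 1.09×10^4 N/C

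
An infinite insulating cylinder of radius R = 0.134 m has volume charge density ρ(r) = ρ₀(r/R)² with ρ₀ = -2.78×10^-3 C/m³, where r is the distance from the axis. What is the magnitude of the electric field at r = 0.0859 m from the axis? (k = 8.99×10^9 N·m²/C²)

Take a coaxial cylindrical Gaussian surface of radius r = 0.0859 m and length L (r < R).
λ_enc = ∫₀^r ρ(r')·2πr' dr' = (2πρ₀/R²)·r^4/4 = -1.324×10^-5 C/m.
Applying ∮E·dA = Q_enc/ε₀ with the end caps contributing no flux:
E = 2k|λ_enc|/r = 2(8.99×10^9)(1.324×10^-5)/(0.0859) = 2.77×10^6 N/C.

2.77e6 N/C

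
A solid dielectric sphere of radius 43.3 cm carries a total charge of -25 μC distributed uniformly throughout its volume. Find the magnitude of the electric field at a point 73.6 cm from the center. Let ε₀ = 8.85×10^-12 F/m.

E = 4.15e5 N/C

Symmetry ⇒ E = E(r) r̂. Gaussian sphere of radius r = 73.6 cm (r > R, so the entire charge is enclosed).
Q_enc = -25 μC = -2.50×10^-5 C.
Gauss's law: E·4πr² = Q_enc/ε₀.
E = |Q_enc|/(4πε₀r²) = (2.50×10^-5)/(4π·8.85×10^-12·(0.736)²) = 4.15×10^5 N/C.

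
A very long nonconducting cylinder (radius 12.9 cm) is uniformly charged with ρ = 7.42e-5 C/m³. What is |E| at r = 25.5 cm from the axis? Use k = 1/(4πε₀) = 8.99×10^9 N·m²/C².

E = 2.74e5 N/C

Choose a coaxial cylinder of radius r = 25.5 cm (arbitrary length L) as the Gaussian surface (r > 12.9 cm, full cross-section enclosed).
λ_enc = ρ·πR² = (7.42×10^-5)π(0.129)² = 3.879e-6 C/m.
Applying ∮E·dA = Q_enc/ε₀ with the end caps contributing no flux:
E = 2k|λ_enc|/r = 2(8.99×10^9)(3.879×10^-6)/(0.255) = 2.74×10^5 N/C.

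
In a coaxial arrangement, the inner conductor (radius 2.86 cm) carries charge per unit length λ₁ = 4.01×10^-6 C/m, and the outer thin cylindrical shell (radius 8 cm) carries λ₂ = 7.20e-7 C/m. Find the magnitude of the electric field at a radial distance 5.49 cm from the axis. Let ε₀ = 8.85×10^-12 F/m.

Take a coaxial cylindrical Gaussian surface of radius r = 5.49 cm and length L (between the conductors, 2.86 cm < r < 8 cm).
The shell at 8 cm lies outside the Gaussian surface, so λ_enc = λ₁ = 4.01e-6 C/m.
Since E is radial and uniform over the curved surface, Φ = E·2πrL = Q_enc/ε₀ = λ_enc L/ε₀.
E = |λ_enc|/(2πε₀r) = (4.01×10^-6)/(2π·8.85×10^-12·0.0549) = 1.31×10^6 N/C.

1.31×10^6 V/m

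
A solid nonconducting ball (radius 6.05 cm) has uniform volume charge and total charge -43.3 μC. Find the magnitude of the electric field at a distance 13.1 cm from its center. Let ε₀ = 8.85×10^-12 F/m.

Symmetry ⇒ E = E(r) r̂. Gaussian sphere of radius r = 13.1 cm (r > R, so the entire charge is enclosed).
Q_enc = -43.3 μC = -4.33×10^-5 C.
Applying ∮E·dA = Q_enc/ε₀ with Φ = E(4πr²):
E = |Q_enc|/(4πε₀r²) = (4.33e-5)/(4π·8.85×10^-12·(0.131)²) = 2.27e7 N/C.

E = 2.27×10^7 V/m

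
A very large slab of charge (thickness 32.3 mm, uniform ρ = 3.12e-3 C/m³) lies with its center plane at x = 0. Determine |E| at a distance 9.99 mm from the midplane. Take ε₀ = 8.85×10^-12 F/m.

By symmetry E is perpendicular to the slab. A Gaussian pillbox from −9.99 mm to +9.99 mm (face area A) lies entirely within the slab.
Q_enc = ρ·(2x)·A and flux = 2EA, so 2EA = 2ρxA/ε₀ ⇒ E = |ρ|x/ε₀.
E = (3.12×10^-3)(0.00999)/(8.85×10^-12) = 3.52×10^6 N/C.

|E| = 3.52×10^6 V/m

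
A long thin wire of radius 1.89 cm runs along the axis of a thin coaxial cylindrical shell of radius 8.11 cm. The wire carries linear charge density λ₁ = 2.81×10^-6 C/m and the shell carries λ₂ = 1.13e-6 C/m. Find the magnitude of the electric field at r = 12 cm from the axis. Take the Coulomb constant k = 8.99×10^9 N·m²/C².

E = 5.90×10^5 N/C

Coaxial Gaussian cylinder, radius r = 12 cm, length L (r > 8.11 cm, enclosing both).
λ_enc = λ₁ + λ₂ = (2.81e-6) + (1.13×10^-6) = 3.94×10^-6 C/m.
Gauss's law: E·2πrL = λ_enc L/ε₀.
E = 2k|λ_enc|/r = 2(8.99×10^9)(3.94e-6)/(0.12) = 5.90×10^5 N/C.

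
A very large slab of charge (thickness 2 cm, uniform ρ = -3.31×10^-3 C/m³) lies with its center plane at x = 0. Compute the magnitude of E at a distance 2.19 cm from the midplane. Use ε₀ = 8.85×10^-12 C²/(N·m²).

The point |x| = 2.19 cm lies outside the slab (half-thickness 0.01 m). A symmetric pillbox spanning the full slab encloses Q_enc = ρ·d·A.
Flux = 2EA ⇒ E = |ρ|d/(2ε₀), independent of distance outside.
E = (3.31×10^-3)(0.02)/(2·8.85×10^-12) = 3.74e6 N/C.

E ≈ 3.74×10^6 V/m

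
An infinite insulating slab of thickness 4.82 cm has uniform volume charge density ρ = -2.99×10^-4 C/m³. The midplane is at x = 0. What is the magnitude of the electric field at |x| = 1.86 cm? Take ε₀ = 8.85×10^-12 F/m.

By symmetry E is perpendicular to the slab. A Gaussian pillbox from −1.86 cm to +1.86 cm (face area A) lies entirely within the slab.
Q_enc = ρ·(2x)·A and flux = 2EA, so 2EA = 2ρxA/ε₀ ⇒ E = |ρ|x/ε₀.
E = (2.99×10^-4)(0.0186)/(8.85×10^-12) = 6.28×10^5 N/C.

|E| = 6.28e5 N/C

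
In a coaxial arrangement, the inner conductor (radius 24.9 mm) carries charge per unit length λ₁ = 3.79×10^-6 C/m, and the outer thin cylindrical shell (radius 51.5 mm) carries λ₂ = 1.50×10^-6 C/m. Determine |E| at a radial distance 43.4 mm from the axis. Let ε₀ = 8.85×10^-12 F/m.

E ≈ 1.57e6 N/C

Coaxial Gaussian cylinder, radius r = 43.4 mm, length L (between the conductors, 24.9 mm < r < 51.5 mm).
The shell at 51.5 mm lies outside the Gaussian surface, so λ_enc = λ₁ = 3.79e-6 C/m.
Since E is radial and uniform over the curved surface, Φ = E·2πrL = Q_enc/ε₀ = λ_enc L/ε₀.
E = |λ_enc|/(2πε₀r) = (3.79×10^-6)/(2π·8.85×10^-12·0.0434) = 1.57e6 N/C.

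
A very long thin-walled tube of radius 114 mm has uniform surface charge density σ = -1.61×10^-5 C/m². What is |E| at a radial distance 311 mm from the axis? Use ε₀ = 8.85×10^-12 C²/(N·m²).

Take a coaxial cylindrical Gaussian surface of radius r = 311 mm and length L (r > 114 mm).
The whole shell is enclosed: λ_enc = σ·2πR = (-1.61×10^-5)·2π·(0.114) = -1.153×10^-5 C/m.
Applying ∮E·dA = Q_enc/ε₀ with the end caps contributing no flux:
E = |λ_enc|/(2πε₀r) = (1.153×10^-5)/(2π·8.85×10^-12·0.311) = 6.67×10^5 N/C.

E ≈ 6.67e5 N/C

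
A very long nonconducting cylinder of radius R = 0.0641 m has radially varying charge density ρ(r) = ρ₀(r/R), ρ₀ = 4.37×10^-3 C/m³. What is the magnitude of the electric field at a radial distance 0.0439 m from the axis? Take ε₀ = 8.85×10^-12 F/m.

4.95×10^6 N/C

Choose a coaxial cylinder of radius r = 0.0439 m (arbitrary length L) as the Gaussian surface (r < R).
λ_enc = ∫₀^r ρ(r')·2πr' dr' = (2πρ₀/R)·r^3/3 = 1.208e-5 C/m.
Since E is radial and uniform over the curved surface, Φ = E·2πrL = Q_enc/ε₀ = λ_enc L/ε₀.
E = |λ_enc|/(2πε₀r) = (1.208×10^-5)/(2π·8.85×10^-12·0.0439) = 4.95×10^6 N/C.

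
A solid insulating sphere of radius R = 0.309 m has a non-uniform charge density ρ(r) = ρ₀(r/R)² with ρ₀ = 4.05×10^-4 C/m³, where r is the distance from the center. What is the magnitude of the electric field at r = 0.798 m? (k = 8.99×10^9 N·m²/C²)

Take a concentric spherical Gaussian surface of radius r = 0.798 m (r > R, all charge enclosed).
Q_enc = 4π ∫₀^R ρ₀(r'/R)^2 r'² dr' = 4πρ₀R³/5 = 3.003e-5 C.
By Gauss's law, ∮E·dA = E·4πr² = Q_enc/ε₀.
E = k|Q_enc|/r² = (8.99×10^9)(3.003e-5)/(0.798)² = 4.24×10^5 N/C.

4.24e5 N/C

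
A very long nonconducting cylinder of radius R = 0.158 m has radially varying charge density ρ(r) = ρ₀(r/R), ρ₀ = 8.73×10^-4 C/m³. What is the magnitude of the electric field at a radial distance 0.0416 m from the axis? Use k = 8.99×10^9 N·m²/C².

Choose a coaxial cylinder of radius r = 0.0416 m (arbitrary length L) as the Gaussian surface (r < R).
Integrating ρ over the cross-section to radius r: λ_enc = (2πρ₀/R) ∫₀^r r'^2 dr' = 2πρ₀ r^3/(3·R) = 8.331e-7 C/m.
Applying ∮E·dA = Q_enc/ε₀ with the end caps contributing no flux:
E = 2k|λ_enc|/r = 2(8.99×10^9)(8.331e-7)/(0.0416) = 3.60×10^5 N/C.

|E| = 3.60×10^5 V/m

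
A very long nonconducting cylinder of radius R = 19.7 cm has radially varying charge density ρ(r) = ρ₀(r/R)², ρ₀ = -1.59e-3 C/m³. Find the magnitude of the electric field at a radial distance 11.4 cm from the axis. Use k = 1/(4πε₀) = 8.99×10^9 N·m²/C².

|E| ≈ 1.71e6 N/C

Coaxial Gaussian cylinder, radius r = 11.4 cm, length L (r < R).
λ_enc = ∫₀^r ρ(r')·2πr' dr' = (2πρ₀/R²)·r^4/4 = -1.087×10^-5 C/m.
Applying ∮E·dA = Q_enc/ε₀ with the end caps contributing no flux:
E = 2k|λ_enc|/r = 2(8.99×10^9)(1.087e-5)/(0.114) = 1.71×10^6 N/C.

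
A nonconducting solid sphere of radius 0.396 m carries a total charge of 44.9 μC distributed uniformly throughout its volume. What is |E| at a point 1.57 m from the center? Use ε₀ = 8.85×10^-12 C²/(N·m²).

By spherical symmetry E is radial; choose a Gaussian sphere of radius r = 1.57 m (r > R, so the entire charge is enclosed).
Q_enc = 44.9 μC = 4.49e-5 C.
By Gauss's law, ∮E·dA = E·4πr² = Q_enc/ε₀.
E = |Q_enc|/(4πε₀r²) = (4.49×10^-5)/(4π·8.85×10^-12·(1.57)²) = 1.64e5 N/C.

E ≈ 1.64×10^5 N/C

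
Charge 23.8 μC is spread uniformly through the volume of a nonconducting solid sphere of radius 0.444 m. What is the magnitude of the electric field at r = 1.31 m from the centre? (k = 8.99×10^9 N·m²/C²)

By spherical symmetry E is radial; choose a Gaussian sphere of radius r = 1.31 m (r > R, so the entire charge is enclosed).
Q_enc = 23.8 μC = 2.38×10^-5 C.
By Gauss's law, ∮E·dA = E·4πr² = Q_enc/ε₀.
E = k|Q_enc|/r² = (8.99×10^9)(2.38×10^-5)/(1.31)² = 1.25×10^5 N/C.

E = 1.25×10^5 N/C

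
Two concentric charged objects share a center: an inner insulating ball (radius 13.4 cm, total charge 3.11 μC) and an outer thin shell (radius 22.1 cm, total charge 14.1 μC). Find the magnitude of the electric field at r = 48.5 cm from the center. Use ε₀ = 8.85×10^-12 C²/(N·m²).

|E| = 6.58×10^5 N/C

By spherical symmetry E is radial; choose a Gaussian sphere of radius r = 48.5 cm (r > 22.1 cm, enclosing both).
Q_enc = (3.11 μC) + (14.1 μC) = 1.721×10^-5 C.
Applying ∮E·dA = Q_enc/ε₀ with Φ = E(4πr²):
E = |Q_enc|/(4πε₀r²) = (1.721×10^-5)/(4π·8.85×10^-12·(0.485)²) = 6.58×10^5 N/C.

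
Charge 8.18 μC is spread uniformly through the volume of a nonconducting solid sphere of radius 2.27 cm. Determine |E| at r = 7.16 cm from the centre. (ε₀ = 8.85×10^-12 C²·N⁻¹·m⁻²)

1.43×10^7 N/C

By spherical symmetry E is radial; choose a Gaussian sphere of radius r = 7.16 cm (r > R, so the entire charge is enclosed).
Q_enc = 8.18 μC = 8.18×10^-6 C.
By Gauss's law, ∮E·dA = E·4πr² = Q_enc/ε₀.
E = |Q_enc|/(4πε₀r²) = (8.18e-6)/(4π·8.85×10^-12·(0.0716)²) = 1.43×10^7 N/C.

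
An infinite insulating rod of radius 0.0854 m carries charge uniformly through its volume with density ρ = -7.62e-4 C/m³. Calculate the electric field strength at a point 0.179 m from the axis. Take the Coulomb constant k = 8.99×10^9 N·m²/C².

1.75e6 V/m

By cylindrical symmetry E is radial; use a coaxial Gaussian cylinder of radius 0.179 m and length L (r > 0.0854 m, full cross-section enclosed).
λ_enc = ρ·πR² = (-7.62×10^-4)π(0.0854)² = -1.746×10^-5 C/m.
By Gauss's law (flux through the curved wall only), E·2πrL = λ_enc L/ε₀.
E = 2k|λ_enc|/r = 2(8.99×10^9)(1.746e-5)/(0.179) = 1.75e6 N/C.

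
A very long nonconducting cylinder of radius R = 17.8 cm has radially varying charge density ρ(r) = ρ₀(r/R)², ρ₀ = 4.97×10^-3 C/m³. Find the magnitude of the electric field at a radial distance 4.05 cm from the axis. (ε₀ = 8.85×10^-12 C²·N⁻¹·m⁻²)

Choose a coaxial cylinder of radius r = 4.05 cm (arbitrary length L) as the Gaussian surface (r < R).
Integrating ρ over the cross-section to radius r: λ_enc = (2πρ₀/R²) ∫₀^r r'^3 dr' = 2πρ₀ r^4/(4·R²) = 6.629×10^-7 C/m.
Since E is radial and uniform over the curved surface, Φ = E·2πrL = Q_enc/ε₀ = λ_enc L/ε₀.
E = |λ_enc|/(2πε₀r) = (6.629e-7)/(2π·8.85×10^-12·0.0405) = 2.94×10^5 N/C.

E = 2.94×10^5 N/C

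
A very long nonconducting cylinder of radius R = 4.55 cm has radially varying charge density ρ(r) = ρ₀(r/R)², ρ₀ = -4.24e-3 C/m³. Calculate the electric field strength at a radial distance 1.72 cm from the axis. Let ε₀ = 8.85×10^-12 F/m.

Coaxial Gaussian cylinder, radius r = 1.72 cm, length L (r < R).
λ_enc = ∫₀^r ρ(r')·2πr' dr' = (2πρ₀/R²)·r^4/4 = -2.816×10^-7 C/m.
Applying ∮E·dA = Q_enc/ε₀ with the end caps contributing no flux:
E = |λ_enc|/(2πε₀r) = (2.816×10^-7)/(2π·8.85×10^-12·0.0172) = 2.94e5 N/C.

|E| ≈ 2.94×10^5 V/m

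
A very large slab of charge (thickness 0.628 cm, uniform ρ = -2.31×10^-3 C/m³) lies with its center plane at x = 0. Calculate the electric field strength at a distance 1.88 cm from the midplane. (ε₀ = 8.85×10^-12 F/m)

The point |x| = 1.88 cm lies outside the slab (half-thickness 0.00314 m). A symmetric pillbox spanning the full slab encloses Q_enc = ρ·d·A.
Flux = 2EA ⇒ E = |ρ|d/(2ε₀), independent of distance outside.
E = (2.31×10^-3)(0.00628)/(2·8.85×10^-12) = 8.20×10^5 N/C.

8.20×10^5 N/C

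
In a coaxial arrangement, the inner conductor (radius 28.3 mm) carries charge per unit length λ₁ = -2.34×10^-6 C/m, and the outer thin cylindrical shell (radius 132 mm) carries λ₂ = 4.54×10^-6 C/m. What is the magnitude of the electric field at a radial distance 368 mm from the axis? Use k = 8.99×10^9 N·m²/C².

E ≈ 1.07×10^5 N/C

Choose a coaxial cylinder of radius r = 368 mm (arbitrary length L) as the Gaussian surface (r > 132 mm, enclosing both).
λ_enc = λ₁ + λ₂ = (-2.34×10^-6) + (4.54e-6) = 2.20e-6 C/m.
Since E is radial and uniform over the curved surface, Φ = E·2πrL = Q_enc/ε₀ = λ_enc L/ε₀.
E = 2k|λ_enc|/r = 2(8.99×10^9)(2.20×10^-6)/(0.368) = 1.07×10^5 N/C.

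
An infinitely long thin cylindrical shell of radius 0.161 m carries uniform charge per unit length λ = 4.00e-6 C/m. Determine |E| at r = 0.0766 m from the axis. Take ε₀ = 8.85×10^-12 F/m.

|E| = 0 V/m

By cylindrical symmetry E is radial; use a coaxial Gaussian cylinder of radius 0.0766 m and length L (r < 0.161 m, inside the shell).
All the surface charge lies outside this cylinder: Q_enc = 0, hence E = 0.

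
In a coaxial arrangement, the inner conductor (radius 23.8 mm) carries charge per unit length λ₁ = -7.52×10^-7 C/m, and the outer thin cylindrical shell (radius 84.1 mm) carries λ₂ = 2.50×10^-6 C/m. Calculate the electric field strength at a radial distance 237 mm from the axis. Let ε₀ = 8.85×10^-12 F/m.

1.33×10^5 N/C

Take a coaxial cylindrical Gaussian surface of radius r = 237 mm and length L (r > 84.1 mm, enclosing both).
λ_enc = λ₁ + λ₂ = (-7.52e-7) + (2.50×10^-6) = 1.748e-6 C/m.
By Gauss's law (flux through the curved wall only), E·2πrL = λ_enc L/ε₀.
E = |λ_enc|/(2πε₀r) = (1.748×10^-6)/(2π·8.85×10^-12·0.237) = 1.33e5 N/C.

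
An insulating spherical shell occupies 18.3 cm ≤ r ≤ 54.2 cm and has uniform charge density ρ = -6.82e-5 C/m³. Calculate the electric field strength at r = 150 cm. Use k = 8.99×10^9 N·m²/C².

By spherical symmetry E is radial; choose a Gaussian sphere of radius r = 150 cm (r > 54.2 cm, enclosing the whole shell).
Q_enc = ρ·(4π/3)(b³ − a³) = (-6.82×10^-5)·(4π/3)·((0.542)³ − (0.183)³) = -4.373×10^-5 C.
Gauss's law: E·4πr² = Q_enc/ε₀.
E = k|Q_enc|/r² = (8.99×10^9)(4.373×10^-5)/(1.5)² = 1.75×10^5 N/C.

|E| = 1.75e5 N/C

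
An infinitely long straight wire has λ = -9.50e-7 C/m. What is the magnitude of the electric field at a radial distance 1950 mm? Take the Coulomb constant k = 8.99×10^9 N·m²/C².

|E| = 8.76e3 V/m

Take a coaxial cylindrical Gaussian surface of radius r = 1950 mm and length L.
Q_enc = λL, so λ_enc = -9.50×10^-7 C/m.
By Gauss's law (flux through the curved wall only), E·2πrL = λ_enc L/ε₀.
E = 2k|λ_enc|/r = 2(8.99×10^9)(9.50×10^-7)/(1.95) = 8.76e3 N/C.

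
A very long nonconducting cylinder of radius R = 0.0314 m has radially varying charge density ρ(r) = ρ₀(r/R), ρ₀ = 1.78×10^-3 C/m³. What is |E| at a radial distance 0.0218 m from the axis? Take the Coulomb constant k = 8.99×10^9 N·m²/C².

E ≈ 1.01×10^6 V/m

Coaxial Gaussian cylinder, radius r = 0.0218 m, length L (r < R).
Integrating ρ over the cross-section to radius r: λ_enc = (2πρ₀/R) ∫₀^r r'^2 dr' = 2πρ₀ r^3/(3·R) = 1.23×10^-6 C/m.
Since E is radial and uniform over the curved surface, Φ = E·2πrL = Q_enc/ε₀ = λ_enc L/ε₀.
E = 2k|λ_enc|/r = 2(8.99×10^9)(1.23×10^-6)/(0.0218) = 1.01×10^6 N/C.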